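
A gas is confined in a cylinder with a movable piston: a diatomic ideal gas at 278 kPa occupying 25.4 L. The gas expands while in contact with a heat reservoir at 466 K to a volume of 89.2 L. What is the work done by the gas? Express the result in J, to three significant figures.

Isothermal: W = nRT ln(V₂/V₁) = P₁V₁ ln(V₂/V₁).
P₁V₁ = (278 kPa)(25.4 L) = 7061 J.
W = 7061 × ln(89.2/25.4) = 7061 × 1.256
W_by_gas = 8870 J.

W ≈ 8870 J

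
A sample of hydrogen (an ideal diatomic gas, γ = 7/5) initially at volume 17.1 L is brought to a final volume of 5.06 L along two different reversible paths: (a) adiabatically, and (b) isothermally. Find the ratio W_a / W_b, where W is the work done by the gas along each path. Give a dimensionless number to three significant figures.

Path (a) adiabatic: W = P₁V₁(1 − (V₁/V₂)^(γ−1))/(γ−1) → W_a/(P₁V₁) = -1.569.
Path (b) isothermal: W = P₁V₁ ln(V₂/V₁) → W_b/(P₁V₁) = -1.218.
W_a / W_b = -1.569 / -1.218 = 1.288.

W_a / W_b ≈ 1.29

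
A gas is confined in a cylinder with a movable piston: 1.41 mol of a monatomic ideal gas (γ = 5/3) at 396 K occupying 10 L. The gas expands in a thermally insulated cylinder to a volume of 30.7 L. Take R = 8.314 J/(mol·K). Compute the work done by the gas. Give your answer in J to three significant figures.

W ≈ 3670 J

Adiabatic: TV^(γ−1) = const with γ = 5/3.
T₂ = T₁ (V₁/V₂)^(γ−1) = 396 × (10/30.7)^0.667 = 396 × 0.4734 = 187.5 K.
W_by = nCᵥ(T₁ − T₂) = (1.41)(12.47)(396 − 187.5) = 3667 J.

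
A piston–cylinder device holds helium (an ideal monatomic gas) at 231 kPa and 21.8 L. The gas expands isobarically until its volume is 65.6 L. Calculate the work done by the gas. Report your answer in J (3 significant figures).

Isobaric: W = P ΔV.
W = (231 kPa)(65.6 − 21.8 L) = (231)(43.8) = 10118 J.

W ≈ 10100 J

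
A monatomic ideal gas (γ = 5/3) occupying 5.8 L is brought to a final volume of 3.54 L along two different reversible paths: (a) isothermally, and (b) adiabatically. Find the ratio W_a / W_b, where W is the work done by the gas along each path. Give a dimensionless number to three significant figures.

W_a / W_b ≈ 0.844

Path (a) isothermal: W = P₁V₁ ln(V₂/V₁) → W_a/(P₁V₁) = -0.4937.
Path (b) adiabatic: W = P₁V₁(1 − (V₁/V₂)^(γ−1))/(γ−1) → W_b/(P₁V₁) = -0.5847.
W_a / W_b = -0.4937 / -0.5847 = 0.8444.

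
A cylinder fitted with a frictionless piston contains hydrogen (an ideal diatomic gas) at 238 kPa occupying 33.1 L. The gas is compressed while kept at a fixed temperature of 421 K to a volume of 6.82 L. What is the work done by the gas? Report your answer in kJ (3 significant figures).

Isothermal: W = nRT ln(V₂/V₁) = P₁V₁ ln(V₂/V₁).
P₁V₁ = (238 kPa)(33.1 L) = 7878 J.
W = 7878 × ln(6.82/33.1) = 7878 × -1.58
W_by_gas = -12444 J.

W ≈ -12.4 kJ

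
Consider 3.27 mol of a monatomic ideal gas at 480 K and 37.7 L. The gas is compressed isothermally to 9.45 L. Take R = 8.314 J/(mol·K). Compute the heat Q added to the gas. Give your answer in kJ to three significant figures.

Isothermal ⇒ ΔU = 0, so Q = W = nRT ln(V₂/V₁).
Q = (3.27)(8.314)(480) ln(9.45/37.7) = 13050 × -1.384 = -18056 J.

Q ≈ -18.1 kJ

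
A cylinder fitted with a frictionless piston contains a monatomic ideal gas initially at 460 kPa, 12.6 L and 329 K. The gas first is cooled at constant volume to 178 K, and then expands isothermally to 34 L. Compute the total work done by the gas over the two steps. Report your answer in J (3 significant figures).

W_total ≈ 3110 J

Step 1 (isochoric): W = 0 (constant volume).
After step 1: P = 248.9 kPa (V unchanged).
Step 2 (isothermal): W = P₁V₁ ln(V₂/V₁) = (3136) ln(34/12.6) = 3113 J.
W_total = 0 + 3113 = 3113 J.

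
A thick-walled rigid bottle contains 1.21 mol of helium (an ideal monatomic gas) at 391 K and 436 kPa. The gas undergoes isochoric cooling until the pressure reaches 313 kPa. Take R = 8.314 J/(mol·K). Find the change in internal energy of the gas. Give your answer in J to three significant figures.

Constant volume ⇒ W = 0, so Q = ΔU = nCᵥΔT with Cᵥ = 3R/2 = 12.47 J/(mol·K).
At constant V, T₂/T₁ = P₂/P₁ ⇒ ΔT = T₁(P₂/P₁ − 1) = 391·(313/436 − 1) = -110.3 K.
ΔU = (1.21)(12.47)(-110.3) = -1664 J.

ΔU ≈ -1660 J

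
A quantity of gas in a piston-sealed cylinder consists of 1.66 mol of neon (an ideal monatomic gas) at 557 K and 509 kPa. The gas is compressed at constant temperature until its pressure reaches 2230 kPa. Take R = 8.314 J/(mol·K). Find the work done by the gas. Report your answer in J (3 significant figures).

Isothermal process: W = nRT ln(V₂/V₁) = nRT ln(P₁/P₂).
W = (1.66)(8.314)(557) × ln(509/2230)
  = 7687 × ln(0.2283) = 7687 × -1.477
W_by_gas = -11357 J.

W ≈ -11400 J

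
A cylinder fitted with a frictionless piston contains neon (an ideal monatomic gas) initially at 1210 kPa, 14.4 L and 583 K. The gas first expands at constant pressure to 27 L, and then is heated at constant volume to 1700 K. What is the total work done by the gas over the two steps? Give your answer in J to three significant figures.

W_total ≈ 15200 J

Step 1 (isobaric): W = PΔV = (1210 kPa)(27 − 14.4 L) = 15246 J.
Step 2 (isochoric): W = 0 (constant volume).
W_total = 15246 + 0 = 15246 J.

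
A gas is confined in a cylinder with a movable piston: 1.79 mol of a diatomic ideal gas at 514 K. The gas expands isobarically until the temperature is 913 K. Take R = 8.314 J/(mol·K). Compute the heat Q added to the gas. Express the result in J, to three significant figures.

Q ≈ 20800 J

Isobaric: W = nRΔT = (1.79)(8.314)(399) = 5938 J.
ΔU = nCᵥΔT with Cᵥ = 5R/2: ΔU = (1.79)(20.79)(399) = 14845 J.
Q = ΔU + W = 14845 + 5938 = 20783 J.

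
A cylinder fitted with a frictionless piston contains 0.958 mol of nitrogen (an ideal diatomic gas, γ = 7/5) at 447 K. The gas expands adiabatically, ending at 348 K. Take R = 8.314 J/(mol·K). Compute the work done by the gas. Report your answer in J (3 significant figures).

W ≈ 1970 J

Adiabatic ⇒ Q = 0, so W_by = −ΔU = nCᵥ(T₁ − T₂).
Cᵥ = 5R/2 = 20.79 J/(mol·K).
W = (0.958)(20.79)(447 − 348) = 1971 J.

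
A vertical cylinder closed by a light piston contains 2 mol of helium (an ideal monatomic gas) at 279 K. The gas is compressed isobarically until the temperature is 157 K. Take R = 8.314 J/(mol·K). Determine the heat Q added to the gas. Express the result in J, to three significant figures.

Isobaric: W = nRΔT = (2)(8.314)(-122) = -2029 J.
ΔU = nCᵥΔT with Cᵥ = 3R/2: ΔU = (2)(12.47)(-122) = -3043 J.
Q = ΔU + W = -3043 − 2029 = -5072 J.

Q ≈ -5070 J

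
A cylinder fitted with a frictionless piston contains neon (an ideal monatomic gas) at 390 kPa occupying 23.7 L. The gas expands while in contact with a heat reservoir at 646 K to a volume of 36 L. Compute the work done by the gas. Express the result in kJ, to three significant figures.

Isothermal: W = nRT ln(V₂/V₁) = P₁V₁ ln(V₂/V₁).
P₁V₁ = (390 kPa)(23.7 L) = 9243 J.
W = 9243 × ln(36/23.7) = 9243 × 0.418
W_by_gas = 3864 J.

W ≈ 3.86 kJ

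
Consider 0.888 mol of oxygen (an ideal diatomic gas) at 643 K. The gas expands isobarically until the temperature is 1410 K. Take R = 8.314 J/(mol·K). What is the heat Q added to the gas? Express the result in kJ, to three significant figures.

Isobaric: W = nRΔT = (0.888)(8.314)(767) = 5663 J.
ΔU = nCᵥΔT with Cᵥ = 5R/2: ΔU = (0.888)(20.79)(767) = 14157 J.
Q = ΔU + W = 14157 + 5663 = 19819 J.

Q ≈ 19.8 kJ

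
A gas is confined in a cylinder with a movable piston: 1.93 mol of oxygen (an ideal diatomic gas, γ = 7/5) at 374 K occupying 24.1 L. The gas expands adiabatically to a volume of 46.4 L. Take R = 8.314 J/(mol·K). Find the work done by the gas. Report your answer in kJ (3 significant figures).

W ≈ 3.46 kJ

Adiabatic: TV^(γ−1) = const with γ = 7/5.
T₂ = T₁ (V₁/V₂)^(γ−1) = 374 × (24.1/46.4)^0.4 = 374 × 0.7695 = 287.8 K.
W_by = nCᵥ(T₁ − T₂) = (1.93)(20.79)(374 − 287.8) = 3458 J.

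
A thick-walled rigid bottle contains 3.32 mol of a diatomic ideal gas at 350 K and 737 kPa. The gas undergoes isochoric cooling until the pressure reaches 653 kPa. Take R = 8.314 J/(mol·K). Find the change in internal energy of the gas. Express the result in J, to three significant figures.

Constant volume ⇒ W = 0, so Q = ΔU = nCᵥΔT with Cᵥ = 5R/2 = 20.79 J/(mol·K).
At constant V, T₂/T₁ = P₂/P₁ ⇒ ΔT = T₁(P₂/P₁ − 1) = 350·(653/737 − 1) = -39.89 K.
ΔU = (3.32)(20.79)(-39.89) = -2753 J.

ΔU ≈ -2750 J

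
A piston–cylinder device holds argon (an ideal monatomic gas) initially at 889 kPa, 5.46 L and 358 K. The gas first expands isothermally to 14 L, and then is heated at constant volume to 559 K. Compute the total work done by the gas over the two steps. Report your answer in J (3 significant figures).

Step 1 (isothermal): W = P₁V₁ ln(V₂/V₁) = (4854) ln(14/5.46) = 4571 J.
Step 2 (isochoric): W = 0 (constant volume).
W_total = 4571 + 0 = 4571 J.

W_total ≈ 4570 J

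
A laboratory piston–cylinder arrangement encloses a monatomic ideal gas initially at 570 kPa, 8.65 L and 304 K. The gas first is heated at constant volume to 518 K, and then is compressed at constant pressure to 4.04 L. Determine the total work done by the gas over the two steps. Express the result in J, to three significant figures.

W_total ≈ -4480 J

Step 1 (isochoric): W = 0 (constant volume).
After step 1: P = 971.2 kPa (V unchanged).
Step 2 (isobaric): W = PΔV = (971.2 kPa)(4.04 − 8.65 L) = -4477 J.
W_total = 0 − 4477 = -4477 J.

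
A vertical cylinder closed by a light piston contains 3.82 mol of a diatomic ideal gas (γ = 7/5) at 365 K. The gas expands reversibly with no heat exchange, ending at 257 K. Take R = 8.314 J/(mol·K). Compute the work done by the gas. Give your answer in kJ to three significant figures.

W ≈ 8.58 kJ

Adiabatic ⇒ Q = 0, so W_by = −ΔU = nCᵥ(T₁ − T₂).
Cᵥ = 5R/2 = 20.79 J/(mol·K).
W = (3.82)(20.79)(365 − 257) = 8575 J.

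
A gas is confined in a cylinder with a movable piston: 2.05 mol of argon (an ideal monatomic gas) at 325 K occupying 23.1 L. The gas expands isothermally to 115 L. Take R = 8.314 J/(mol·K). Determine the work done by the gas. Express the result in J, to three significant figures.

W ≈ 8890 J

Isothermal: W = nRT ln(V₂/V₁).
W = (2.05)(8.314)(325) × ln(115/23.1)
  = 5539 × 1.605
W_by_gas = 8891 J.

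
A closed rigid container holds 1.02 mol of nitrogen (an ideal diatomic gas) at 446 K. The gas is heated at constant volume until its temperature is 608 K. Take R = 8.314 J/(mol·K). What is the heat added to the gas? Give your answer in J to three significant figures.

Constant volume ⇒ W = 0, so Q = ΔU = nCᵥΔT with Cᵥ = 5R/2 = 20.79 J/(mol·K).
ΔU = (1.02)(20.79)(608 − 446) = 3435 J.

Q ≈ 3430 J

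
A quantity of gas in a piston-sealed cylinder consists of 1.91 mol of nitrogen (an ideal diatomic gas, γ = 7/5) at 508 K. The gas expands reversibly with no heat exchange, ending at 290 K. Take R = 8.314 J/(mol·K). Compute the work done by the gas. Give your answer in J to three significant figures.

Adiabatic ⇒ Q = 0, so W_by = −ΔU = nCᵥ(T₁ − T₂).
Cᵥ = 5R/2 = 20.79 J/(mol·K).
W = (1.91)(20.79)(508 − 290) = 8654 J.

W ≈ 8650 J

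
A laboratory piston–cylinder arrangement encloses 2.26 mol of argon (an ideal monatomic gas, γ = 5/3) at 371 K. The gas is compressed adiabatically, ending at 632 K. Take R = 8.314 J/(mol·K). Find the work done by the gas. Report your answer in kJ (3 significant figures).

Adiabatic ⇒ Q = 0, so W_by = −ΔU = nCᵥ(T₁ − T₂).
Cᵥ = 3R/2 = 12.47 J/(mol·K).
W = (2.26)(12.47)(371 − 632) = -7356 J.

W ≈ -7.36 kJ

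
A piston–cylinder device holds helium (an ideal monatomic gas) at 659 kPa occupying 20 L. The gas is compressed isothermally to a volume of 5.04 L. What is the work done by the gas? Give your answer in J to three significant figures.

W ≈ -18200 J

Isothermal: W = nRT ln(V₂/V₁) = P₁V₁ ln(V₂/V₁).
P₁V₁ = (659 kPa)(20 L) = 13180 J.
W = 13180 × ln(5.04/20) = 13180 × -1.378
W_by_gas = -18166 J.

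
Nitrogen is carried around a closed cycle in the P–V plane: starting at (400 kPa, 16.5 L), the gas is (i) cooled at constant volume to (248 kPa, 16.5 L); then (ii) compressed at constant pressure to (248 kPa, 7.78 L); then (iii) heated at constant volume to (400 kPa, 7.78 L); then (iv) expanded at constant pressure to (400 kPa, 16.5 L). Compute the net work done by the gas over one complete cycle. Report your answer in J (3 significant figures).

W_net ≈ 1330 J

Constant-volume legs do no work.
W(ii) = (248)(7.78 − 16.5) = -2163 J; W(iv) = (400)(16.5 − 7.78) = 3488 J.
W_net = -2163 + 3488 = 1325 J (the clockwise enclosed area).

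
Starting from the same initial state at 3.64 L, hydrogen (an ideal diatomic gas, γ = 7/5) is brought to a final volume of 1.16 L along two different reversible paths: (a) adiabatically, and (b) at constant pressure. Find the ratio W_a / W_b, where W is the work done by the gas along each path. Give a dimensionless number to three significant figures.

W_a / W_b ≈ 2.13

Path (a) adiabatic: W = P₁V₁(1 − (V₁/V₂)^(γ−1))/(γ−1) → W_a/(P₁V₁) = -1.45.
Path (b) isobaric: W = P₁(V₂ − V₁) → W_b/(P₁V₁) = -0.6813.
W_a / W_b = -1.45 / -0.6813 = 2.128.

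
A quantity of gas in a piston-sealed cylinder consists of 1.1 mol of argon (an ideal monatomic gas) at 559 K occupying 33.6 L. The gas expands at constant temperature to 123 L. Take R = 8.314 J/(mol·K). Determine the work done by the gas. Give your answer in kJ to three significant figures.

W ≈ 6.63 kJ

Isothermal: W = nRT ln(V₂/V₁).
W = (1.1)(8.314)(559) × ln(123/33.6)
  = 5112 × 1.298
W_by_gas = 6634 J.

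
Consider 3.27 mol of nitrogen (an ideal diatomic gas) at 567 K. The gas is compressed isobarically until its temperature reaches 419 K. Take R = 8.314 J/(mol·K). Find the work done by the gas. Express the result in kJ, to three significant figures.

Isobaric: W = P ΔV = nR ΔT.
W = (3.27)(8.314)(419 − 567) = -4024 J.

W ≈ -4.02 kJ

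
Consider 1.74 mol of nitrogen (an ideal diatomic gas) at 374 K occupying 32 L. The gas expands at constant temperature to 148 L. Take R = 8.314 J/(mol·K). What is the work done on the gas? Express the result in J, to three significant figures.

Isothermal: W = nRT ln(V₂/V₁).
W = (1.74)(8.314)(374) × ln(148/32)
  = 5410 × 1.531
W_by_gas = 8286 J; work on gas = −W_by = -8286 J.

W ≈ -8290 J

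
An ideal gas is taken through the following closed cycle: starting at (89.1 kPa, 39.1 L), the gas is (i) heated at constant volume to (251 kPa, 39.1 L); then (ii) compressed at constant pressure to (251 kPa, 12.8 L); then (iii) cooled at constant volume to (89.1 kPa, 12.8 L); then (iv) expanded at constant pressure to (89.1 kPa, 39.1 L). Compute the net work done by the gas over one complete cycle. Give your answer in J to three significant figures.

Constant-volume legs do no work.
W(ii) = (251)(12.8 − 39.1) = -6601 J; W(iv) = (89.1)(39.1 − 12.8) = 2343 J.
W_net = -6601 + 2343 = -4258 J (the counter-clockwise enclosed area).

W_net ≈ -4260 J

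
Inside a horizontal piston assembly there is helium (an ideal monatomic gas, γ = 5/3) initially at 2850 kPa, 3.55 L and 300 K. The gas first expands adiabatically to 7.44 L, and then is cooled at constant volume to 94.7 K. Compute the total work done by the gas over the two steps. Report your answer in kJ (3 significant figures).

Step 1 (adiabatic): W = (P₁V₁ − P₂V₂)/(γ−1) = (10118 − 6178)/0.667 = 5909 J.
Step 2 (isochoric): W = 0 (constant volume).
W_total = 5909 + 0 = 5909 J.

W_total ≈ 5.91 kJ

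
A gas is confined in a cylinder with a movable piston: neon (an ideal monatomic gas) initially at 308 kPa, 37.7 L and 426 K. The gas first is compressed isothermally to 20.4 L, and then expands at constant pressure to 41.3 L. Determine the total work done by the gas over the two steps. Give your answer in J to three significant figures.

Step 1 (isothermal): W = P₁V₁ ln(V₂/V₁) = (11612) ln(20.4/37.7) = -7131 J.
After step 1: P = 569.2 kPa, V = 20.4 L, T = 426 K.
Step 2 (isobaric): W = PΔV = (569.2 kPa)(41.3 − 20.4 L) = 11896 J.
W_total = -7131 + 11896 = 4765 J.

W_total ≈ 4770 J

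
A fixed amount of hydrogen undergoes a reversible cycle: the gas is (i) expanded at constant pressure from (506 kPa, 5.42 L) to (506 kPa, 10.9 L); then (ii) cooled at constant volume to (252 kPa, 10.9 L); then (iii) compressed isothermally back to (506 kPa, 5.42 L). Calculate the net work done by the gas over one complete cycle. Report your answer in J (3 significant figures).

Leg (i): W = PΔV = (506)(10.9 − 5.42) = 2773 J.
Leg (ii): W = 0.
Leg (iii): W = PᵢVᵢ ln(V_f/Vᵢ) = (2747) ln(5.42/10.9) = -1919 J.
W_net = 2773 − 1919 = 853.8 J.

W_net ≈ 854 J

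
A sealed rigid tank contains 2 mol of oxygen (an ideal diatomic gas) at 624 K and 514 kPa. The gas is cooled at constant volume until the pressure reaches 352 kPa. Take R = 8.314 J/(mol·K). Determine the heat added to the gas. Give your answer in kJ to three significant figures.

Q ≈ -8.18 kJ

Constant volume ⇒ W = 0, so Q = ΔU = nCᵥΔT with Cᵥ = 5R/2 = 20.79 J/(mol·K).
At constant V, T₂/T₁ = P₂/P₁ ⇒ ΔT = T₁(P₂/P₁ − 1) = 624·(352/514 − 1) = -196.7 K.
ΔU = (2)(20.79)(-196.7) = -8176 J.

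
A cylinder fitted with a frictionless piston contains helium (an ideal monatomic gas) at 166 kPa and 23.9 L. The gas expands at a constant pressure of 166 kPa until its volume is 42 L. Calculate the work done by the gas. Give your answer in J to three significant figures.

W ≈ 3000 J

Isobaric: W = P ΔV.
W = (166 kPa)(42 − 23.9 L) = (166)(18.1) = 3005 J.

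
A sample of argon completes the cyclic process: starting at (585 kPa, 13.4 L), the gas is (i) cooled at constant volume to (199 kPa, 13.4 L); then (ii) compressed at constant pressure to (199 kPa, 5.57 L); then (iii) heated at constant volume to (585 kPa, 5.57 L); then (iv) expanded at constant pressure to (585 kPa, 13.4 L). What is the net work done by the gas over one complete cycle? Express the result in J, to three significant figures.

W_net ≈ 3020 J

Constant-volume legs do no work.
W(ii) = (199)(5.57 − 13.4) = -1558 J; W(iv) = (585)(13.4 − 5.57) = 4581 J.
W_net = -1558 + 4581 = 3022 J (the clockwise enclosed area).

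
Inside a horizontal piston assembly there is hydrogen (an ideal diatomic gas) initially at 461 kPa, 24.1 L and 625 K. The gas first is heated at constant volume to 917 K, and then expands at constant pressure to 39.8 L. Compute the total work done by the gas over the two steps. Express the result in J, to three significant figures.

Step 1 (isochoric): W = 0 (constant volume).
After step 1: P = 676.4 kPa (V unchanged).
Step 2 (isobaric): W = PΔV = (676.4 kPa)(39.8 − 24.1 L) = 10619 J.
W_total = 0 + 10619 = 10619 J.

W_total ≈ 10600 J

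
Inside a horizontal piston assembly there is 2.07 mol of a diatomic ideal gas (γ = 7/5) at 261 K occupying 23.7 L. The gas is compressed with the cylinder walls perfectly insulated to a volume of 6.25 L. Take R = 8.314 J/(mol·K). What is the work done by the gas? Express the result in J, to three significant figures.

Adiabatic: TV^(γ−1) = const with γ = 7/5.
T₂ = T₁ (V₁/V₂)^(γ−1) = 261 × (23.7/6.25)^0.4 = 261 × 1.704 = 444.8 K.
W_by = nCᵥ(T₁ − T₂) = (2.07)(20.79)(261 − 444.8) = -7909 J.

W ≈ -7910 J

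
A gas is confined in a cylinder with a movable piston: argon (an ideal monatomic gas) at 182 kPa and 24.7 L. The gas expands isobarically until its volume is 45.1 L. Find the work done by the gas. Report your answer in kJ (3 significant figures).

Isobaric: W = P ΔV.
W = (182 kPa)(45.1 − 24.7 L) = (182)(20.4) = 3713 J.

W ≈ 3.71 kJ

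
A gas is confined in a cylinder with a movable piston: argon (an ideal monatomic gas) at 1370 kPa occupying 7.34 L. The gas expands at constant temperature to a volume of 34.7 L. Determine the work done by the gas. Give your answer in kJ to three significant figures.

W ≈ 15.6 kJ

Isothermal: W = nRT ln(V₂/V₁) = P₁V₁ ln(V₂/V₁).
P₁V₁ = (1370 kPa)(7.34 L) = 10056 J.
W = 10056 × ln(34.7/7.34) = 10056 × 1.553
W_by_gas = 15621 J.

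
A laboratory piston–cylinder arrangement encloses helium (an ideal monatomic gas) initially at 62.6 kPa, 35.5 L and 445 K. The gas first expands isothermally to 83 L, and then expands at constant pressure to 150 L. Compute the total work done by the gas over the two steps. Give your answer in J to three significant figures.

W_total ≈ 3680 J

Step 1 (isothermal): W = P₁V₁ ln(V₂/V₁) = (2222) ln(83/35.5) = 1887 J.
After step 1: P = 26.77 kPa, V = 83 L, T = 445 K.
Step 2 (isobaric): W = PΔV = (26.77 kPa)(150 − 83 L) = 1794 J.
W_total = 1887 + 1794 = 3681 J.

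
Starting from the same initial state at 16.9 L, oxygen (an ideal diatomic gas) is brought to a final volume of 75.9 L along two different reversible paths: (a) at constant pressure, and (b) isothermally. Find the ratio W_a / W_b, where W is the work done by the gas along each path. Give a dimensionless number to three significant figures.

W_a / W_b ≈ 2.32

Path (a) isobaric: W = P₁(V₂ − V₁) → W_a/(P₁V₁) = 3.491.
Path (b) isothermal: W = P₁V₁ ln(V₂/V₁) → W_b/(P₁V₁) = 1.502.
W_a / W_b = 3.491 / 1.502 = 2.324.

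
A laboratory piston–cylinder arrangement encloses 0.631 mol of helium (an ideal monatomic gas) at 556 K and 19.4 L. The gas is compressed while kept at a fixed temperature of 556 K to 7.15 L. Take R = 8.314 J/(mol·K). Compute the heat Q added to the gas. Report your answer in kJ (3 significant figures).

Isothermal ⇒ ΔU = 0, so Q = W = nRT ln(V₂/V₁).
Q = (0.631)(8.314)(556) ln(7.15/19.4) = 2917 × -0.9982 = -2911 J.

Q ≈ -2.91 kJ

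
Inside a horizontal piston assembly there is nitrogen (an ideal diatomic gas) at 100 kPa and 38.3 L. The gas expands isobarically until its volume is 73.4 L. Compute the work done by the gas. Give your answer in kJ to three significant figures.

Isobaric: W = P ΔV.
W = (100 kPa)(73.4 − 38.3 L) = (100)(35.1) = 3510 J.

W ≈ 3.51 kJ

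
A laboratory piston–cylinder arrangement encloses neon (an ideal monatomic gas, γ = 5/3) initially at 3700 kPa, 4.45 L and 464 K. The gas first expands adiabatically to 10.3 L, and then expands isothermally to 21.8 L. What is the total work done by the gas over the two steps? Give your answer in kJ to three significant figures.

W_total ≈ 17.6 kJ

Step 1 (adiabatic): W = (P₁V₁ − P₂V₂)/(γ−1) = (16465 − 9410)/0.667 = 10583 J.
After step 1: P = 913.6 kPa, V = 10.3 L, T = 265.2 K.
Step 2 (isothermal): W = P₁V₁ ln(V₂/V₁) = (9410) ln(21.8/10.3) = 7055 J.
W_total = 10583 + 7055 = 17638 J.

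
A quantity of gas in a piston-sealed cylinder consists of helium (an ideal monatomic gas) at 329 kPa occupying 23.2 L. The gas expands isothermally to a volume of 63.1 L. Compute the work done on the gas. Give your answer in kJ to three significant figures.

Isothermal: W = nRT ln(V₂/V₁) = P₁V₁ ln(V₂/V₁).
P₁V₁ = (329 kPa)(23.2 L) = 7633 J.
W = 7633 × ln(63.1/23.2) = 7633 × 1.001
W_by_gas = 7637 J; work on gas = −W_by = -7637 J.

W ≈ -7.64 kJ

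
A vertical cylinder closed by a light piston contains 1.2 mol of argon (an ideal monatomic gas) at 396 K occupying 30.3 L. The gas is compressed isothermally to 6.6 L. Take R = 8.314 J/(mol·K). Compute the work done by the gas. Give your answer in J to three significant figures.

Isothermal: W = nRT ln(V₂/V₁).
W = (1.2)(8.314)(396) × ln(6.6/30.3)
  = 3951 × -1.524
W_by_gas = -6021 J.

W ≈ -6020 J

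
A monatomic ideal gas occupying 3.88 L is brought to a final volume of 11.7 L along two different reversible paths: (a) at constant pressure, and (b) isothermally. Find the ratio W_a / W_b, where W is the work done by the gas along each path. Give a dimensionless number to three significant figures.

W_a / W_b ≈ 1.83

Path (a) isobaric: W = P₁(V₂ − V₁) → W_a/(P₁V₁) = 2.015.
Path (b) isothermal: W = P₁V₁ ln(V₂/V₁) → W_b/(P₁V₁) = 1.104.
W_a / W_b = 2.015 / 1.104 = 1.826.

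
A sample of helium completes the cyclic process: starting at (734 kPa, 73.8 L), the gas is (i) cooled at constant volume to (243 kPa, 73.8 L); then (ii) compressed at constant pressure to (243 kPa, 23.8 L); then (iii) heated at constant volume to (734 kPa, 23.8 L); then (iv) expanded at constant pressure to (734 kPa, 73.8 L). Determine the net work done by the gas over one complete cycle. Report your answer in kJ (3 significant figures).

W_net ≈ 24.6 kJ

Constant-volume legs do no work.
W(ii) = (243)(23.8 − 73.8) = -12150 J; W(iv) = (734)(73.8 − 23.8) = 36700 J.
W_net = -12150 + 36700 = 24550 J (the clockwise enclosed area).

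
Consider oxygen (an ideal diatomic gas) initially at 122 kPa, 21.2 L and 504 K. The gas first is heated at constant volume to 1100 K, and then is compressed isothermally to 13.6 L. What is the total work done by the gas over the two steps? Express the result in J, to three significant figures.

W_total ≈ -2510 J

Step 1 (isochoric): W = 0 (constant volume).
After step 1: P = 266.3 kPa (V unchanged).
Step 2 (isothermal): W = P₁V₁ ln(V₂/V₁) = (5645) ln(13.6/21.2) = -2506 J.
W_total = 0 − 2506 = -2506 J.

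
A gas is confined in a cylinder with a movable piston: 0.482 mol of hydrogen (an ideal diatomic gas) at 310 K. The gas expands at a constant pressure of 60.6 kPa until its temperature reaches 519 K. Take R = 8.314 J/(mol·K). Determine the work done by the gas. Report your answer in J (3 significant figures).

Isobaric: W = P ΔV = nR ΔT.
W = (0.482)(8.314)(519 − 310) = 837.5 J.

W ≈ 838 J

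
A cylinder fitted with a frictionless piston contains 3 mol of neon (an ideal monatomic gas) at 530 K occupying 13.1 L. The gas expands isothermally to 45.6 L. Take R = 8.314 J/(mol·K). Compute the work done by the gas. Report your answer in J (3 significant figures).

Isothermal: W = nRT ln(V₂/V₁).
W = (3)(8.314)(530) × ln(45.6/13.1)
  = 13219 × 1.247
W_by_gas = 16488 J.

W ≈ 16500 J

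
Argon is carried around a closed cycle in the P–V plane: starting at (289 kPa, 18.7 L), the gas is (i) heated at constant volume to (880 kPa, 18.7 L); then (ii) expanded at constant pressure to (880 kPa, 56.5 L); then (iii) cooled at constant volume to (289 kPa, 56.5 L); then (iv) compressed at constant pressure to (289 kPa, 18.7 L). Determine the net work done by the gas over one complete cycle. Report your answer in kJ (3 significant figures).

W_net ≈ 22.3 kJ

Constant-volume legs do no work.
W(ii) = (880)(56.5 − 18.7) = 33264 J; W(iv) = (289)(18.7 − 56.5) = -10924 J.
W_net = 33264 − 10924 = 22340 J (the clockwise enclosed area).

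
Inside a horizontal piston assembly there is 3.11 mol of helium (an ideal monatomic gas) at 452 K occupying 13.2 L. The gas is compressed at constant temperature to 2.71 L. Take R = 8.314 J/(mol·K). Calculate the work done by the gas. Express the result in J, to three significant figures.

Isothermal: W = nRT ln(V₂/V₁).
W = (3.11)(8.314)(452) × ln(2.71/13.2)
  = 11687 × -1.583
W_by_gas = -18504 J.

W ≈ -18500 J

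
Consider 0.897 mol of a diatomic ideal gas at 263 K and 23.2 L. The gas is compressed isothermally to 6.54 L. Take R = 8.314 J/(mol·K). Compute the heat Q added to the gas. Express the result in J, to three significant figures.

Isothermal ⇒ ΔU = 0, so Q = W = nRT ln(V₂/V₁).
Q = (0.897)(8.314)(263) ln(6.54/23.2) = 1961 × -1.266 = -2484 J.

Q ≈ -2480 J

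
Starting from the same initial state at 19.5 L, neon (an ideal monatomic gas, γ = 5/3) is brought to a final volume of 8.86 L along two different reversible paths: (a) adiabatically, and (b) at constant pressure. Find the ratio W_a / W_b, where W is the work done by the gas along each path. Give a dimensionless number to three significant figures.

W_a / W_b ≈ 1.90

Path (a) adiabatic: W = P₁V₁(1 − (V₁/V₂)^(γ−1))/(γ−1) → W_a/(P₁V₁) = -1.038.
Path (b) isobaric: W = P₁(V₂ − V₁) → W_b/(P₁V₁) = -0.5456.
W_a / W_b = -1.038 / -0.5456 = 1.902.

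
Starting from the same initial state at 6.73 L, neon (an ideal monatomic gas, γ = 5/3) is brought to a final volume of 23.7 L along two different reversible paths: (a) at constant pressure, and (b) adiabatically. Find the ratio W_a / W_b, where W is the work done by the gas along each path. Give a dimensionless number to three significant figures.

W_a / W_b ≈ 2.96

Path (a) isobaric: W = P₁(V₂ − V₁) → W_a/(P₁V₁) = 2.522.
Path (b) adiabatic: W = P₁V₁(1 − (V₁/V₂)^(γ−1))/(γ−1) → W_b/(P₁V₁) = 0.852.
W_a / W_b = 2.522 / 0.852 = 2.96.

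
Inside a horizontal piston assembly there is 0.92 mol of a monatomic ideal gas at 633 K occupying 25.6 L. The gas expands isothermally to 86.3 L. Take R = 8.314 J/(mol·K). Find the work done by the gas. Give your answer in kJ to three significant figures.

Isothermal: W = nRT ln(V₂/V₁).
W = (0.92)(8.314)(633) × ln(86.3/25.6)
  = 4842 × 1.215
W_by_gas = 5884 J.

W ≈ 5.88 kJ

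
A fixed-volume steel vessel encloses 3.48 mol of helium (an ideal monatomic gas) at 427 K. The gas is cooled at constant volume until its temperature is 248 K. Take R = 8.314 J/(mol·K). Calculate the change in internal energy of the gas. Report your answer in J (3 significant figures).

Constant volume ⇒ W = 0, so Q = ΔU = nCᵥΔT with Cᵥ = 3R/2 = 12.47 J/(mol·K).
ΔU = (3.48)(12.47)(248 − 427) = -7768 J.

ΔU ≈ -7770 J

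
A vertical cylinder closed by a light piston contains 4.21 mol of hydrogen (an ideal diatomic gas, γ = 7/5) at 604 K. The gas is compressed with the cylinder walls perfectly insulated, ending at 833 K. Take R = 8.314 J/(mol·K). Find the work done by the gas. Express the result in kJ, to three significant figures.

W ≈ -20.0 kJ

Adiabatic ⇒ Q = 0, so W_by = −ΔU = nCᵥ(T₁ − T₂).
Cᵥ = 5R/2 = 20.79 J/(mol·K).
W = (4.21)(20.79)(604 − 833) = -20039 J.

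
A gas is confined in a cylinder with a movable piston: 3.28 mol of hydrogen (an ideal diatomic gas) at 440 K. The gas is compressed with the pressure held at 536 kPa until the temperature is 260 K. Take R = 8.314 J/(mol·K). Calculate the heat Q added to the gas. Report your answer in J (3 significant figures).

Q ≈ -17200 J

Isobaric: W = nRΔT = (3.28)(8.314)(-180) = -4909 J.
ΔU = nCᵥΔT with Cᵥ = 5R/2: ΔU = (3.28)(20.79)(-180) = -12271 J.
Q = ΔU + W = -12271 − 4909 = -17180 J.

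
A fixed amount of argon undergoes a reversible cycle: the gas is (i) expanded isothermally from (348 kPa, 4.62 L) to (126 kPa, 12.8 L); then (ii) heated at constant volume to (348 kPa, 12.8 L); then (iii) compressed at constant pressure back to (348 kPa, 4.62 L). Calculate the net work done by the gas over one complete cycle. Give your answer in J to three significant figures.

Leg (i): W = PᵢVᵢ ln(V_f/Vᵢ) = (1608) ln(12.8/4.62) = 1638 J.
Leg (ii): W = 0.
Leg (iii): W = PΔV = (348)(4.62 − 12.8) = -2847 J.
W_net = 1638 − 2847 = -1208 J.

W_net ≈ -1210 J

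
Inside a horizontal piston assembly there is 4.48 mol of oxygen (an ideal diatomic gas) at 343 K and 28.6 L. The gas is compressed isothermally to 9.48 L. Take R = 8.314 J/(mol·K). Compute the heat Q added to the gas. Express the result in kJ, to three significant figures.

Q ≈ -14.1 kJ

Isothermal ⇒ ΔU = 0, so Q = W = nRT ln(V₂/V₁).
Q = (4.48)(8.314)(343) ln(9.48/28.6) = 12776 × -1.104 = -14107 J.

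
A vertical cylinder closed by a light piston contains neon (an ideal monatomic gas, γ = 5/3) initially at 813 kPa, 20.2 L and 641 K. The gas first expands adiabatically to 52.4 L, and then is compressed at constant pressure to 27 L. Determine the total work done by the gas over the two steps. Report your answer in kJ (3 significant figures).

W_total ≈ 7.37 kJ

Step 1 (adiabatic): W = (P₁V₁ − P₂V₂)/(γ−1) = (16423 − 8699)/0.667 = 11586 J.
After step 1: P = 166 kPa, V = 52.4 L, T = 339.5 K.
Step 2 (isobaric): W = PΔV = (166 kPa)(27 − 52.4 L) = -4217 J.
W_total = 11586 − 4217 = 7369 J.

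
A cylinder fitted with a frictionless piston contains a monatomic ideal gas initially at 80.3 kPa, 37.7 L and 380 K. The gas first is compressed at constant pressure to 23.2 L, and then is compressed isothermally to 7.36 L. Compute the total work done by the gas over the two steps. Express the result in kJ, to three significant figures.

W_total ≈ -3.30 kJ

Step 1 (isobaric): W = PΔV = (80.3 kPa)(23.2 − 37.7 L) = -1164 J.
After step 1: P = 80.3 kPa, V = 23.2 L, T = 233.8 K.
Step 2 (isothermal): W = P₁V₁ ln(V₂/V₁) = (1863) ln(7.36/23.2) = -2139 J.
W_total = -1164 − 2139 = -3303 J.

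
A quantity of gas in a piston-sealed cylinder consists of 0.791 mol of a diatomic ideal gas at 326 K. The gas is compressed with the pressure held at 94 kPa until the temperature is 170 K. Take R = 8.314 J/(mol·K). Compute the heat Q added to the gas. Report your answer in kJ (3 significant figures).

Isobaric: W = nRΔT = (0.791)(8.314)(-156) = -1026 J.
ΔU = nCᵥΔT with Cᵥ = 5R/2: ΔU = (0.791)(20.79)(-156) = -2565 J.
Q = ΔU + W = -2565 − 1026 = -3591 J.

Q ≈ -3.59 kJ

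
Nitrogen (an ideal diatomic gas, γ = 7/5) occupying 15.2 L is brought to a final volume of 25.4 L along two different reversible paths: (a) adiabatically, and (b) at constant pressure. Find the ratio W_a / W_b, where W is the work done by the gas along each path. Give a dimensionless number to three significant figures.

Path (a) adiabatic: W = P₁V₁(1 − (V₁/V₂)^(γ−1))/(γ−1) → W_a/(P₁V₁) = 0.4642.
Path (b) isobaric: W = P₁(V₂ − V₁) → W_b/(P₁V₁) = 0.6711.
W_a / W_b = 0.4642 / 0.6711 = 0.6917.

W_a / W_b ≈ 0.692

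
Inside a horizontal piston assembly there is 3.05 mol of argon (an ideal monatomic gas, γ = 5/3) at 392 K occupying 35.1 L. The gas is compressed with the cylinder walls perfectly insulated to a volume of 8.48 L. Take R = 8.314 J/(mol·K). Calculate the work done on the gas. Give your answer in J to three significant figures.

W ≈ 23500 J

Adiabatic: TV^(γ−1) = const with γ = 5/3.
T₂ = T₁ (V₁/V₂)^(γ−1) = 392 × (35.1/8.48)^0.667 = 392 × 2.578 = 1011 K.
W_by = nCᵥ(T₁ − T₂) = (3.05)(12.47)(392 − 1011) = -23528 J.
Work on gas = −W_by = 23528 J.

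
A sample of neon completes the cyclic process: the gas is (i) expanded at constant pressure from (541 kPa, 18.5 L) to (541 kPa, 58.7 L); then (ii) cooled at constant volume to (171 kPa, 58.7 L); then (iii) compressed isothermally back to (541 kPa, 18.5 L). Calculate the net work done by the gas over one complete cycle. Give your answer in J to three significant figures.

Leg (i): W = PΔV = (541)(58.7 − 18.5) = 21748 J.
Leg (ii): W = 0.
Leg (iii): W = PᵢVᵢ ln(V_f/Vᵢ) = (10038) ln(18.5/58.7) = -11590 J.
W_net = 21748 − 11590 = 10158 J.

W_net ≈ 10200 J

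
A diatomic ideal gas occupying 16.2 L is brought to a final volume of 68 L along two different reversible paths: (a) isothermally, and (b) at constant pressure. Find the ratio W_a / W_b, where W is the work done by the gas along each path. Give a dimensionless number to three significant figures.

Path (a) isothermal: W = P₁V₁ ln(V₂/V₁) → W_a/(P₁V₁) = 1.434.
Path (b) isobaric: W = P₁(V₂ − V₁) → W_b/(P₁V₁) = 3.198.
W_a / W_b = 1.434 / 3.198 = 0.4486.

W_a / W_b ≈ 0.449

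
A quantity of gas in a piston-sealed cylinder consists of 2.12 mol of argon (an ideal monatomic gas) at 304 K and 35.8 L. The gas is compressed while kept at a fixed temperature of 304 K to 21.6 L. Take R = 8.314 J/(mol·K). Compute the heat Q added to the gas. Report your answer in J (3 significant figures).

Q ≈ -2710 J

Isothermal ⇒ ΔU = 0, so Q = W = nRT ln(V₂/V₁).
Q = (2.12)(8.314)(304) ln(21.6/35.8) = 5358 × -0.5053 = -2707 J.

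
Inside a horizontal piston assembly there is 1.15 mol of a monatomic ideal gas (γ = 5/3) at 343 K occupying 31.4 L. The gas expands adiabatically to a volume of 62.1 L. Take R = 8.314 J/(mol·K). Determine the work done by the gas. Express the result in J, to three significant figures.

Adiabatic: TV^(γ−1) = const with γ = 5/3.
T₂ = T₁ (V₁/V₂)^(γ−1) = 343 × (31.4/62.1)^0.667 = 343 × 0.6347 = 217.7 K.
W_by = nCᵥ(T₁ − T₂) = (1.15)(12.47)(343 − 217.7) = 1797 J.

W ≈ 1800 J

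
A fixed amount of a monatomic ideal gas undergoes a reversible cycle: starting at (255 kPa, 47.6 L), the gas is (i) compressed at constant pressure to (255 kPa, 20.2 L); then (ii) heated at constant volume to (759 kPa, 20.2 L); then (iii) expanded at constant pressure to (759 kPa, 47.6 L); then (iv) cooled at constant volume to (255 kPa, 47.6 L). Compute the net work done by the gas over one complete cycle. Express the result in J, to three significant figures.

Constant-volume legs do no work.
W(i) = (255)(20.2 − 47.6) = -6987 J; W(iii) = (759)(47.6 − 20.2) = 20797 J.
W_net = -6987 + 20797 = 13810 J (the clockwise enclosed area).

W_net ≈ 13800 J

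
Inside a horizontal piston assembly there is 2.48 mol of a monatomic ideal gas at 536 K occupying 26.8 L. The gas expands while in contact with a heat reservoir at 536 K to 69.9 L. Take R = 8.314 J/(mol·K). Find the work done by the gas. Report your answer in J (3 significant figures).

Isothermal: W = nRT ln(V₂/V₁).
W = (2.48)(8.314)(536) × ln(69.9/26.8)
  = 11052 × 0.9587
W_by_gas = 10595 J.

W ≈ 10600 J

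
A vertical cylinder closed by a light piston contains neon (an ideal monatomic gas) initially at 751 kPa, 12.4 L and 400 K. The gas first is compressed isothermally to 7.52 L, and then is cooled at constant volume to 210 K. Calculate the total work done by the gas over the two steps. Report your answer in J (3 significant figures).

Step 1 (isothermal): W = P₁V₁ ln(V₂/V₁) = (9312) ln(7.52/12.4) = -4657 J.
Step 2 (isochoric): W = 0 (constant volume).
W_total = -4657 + 0 = -4657 J.

W_total ≈ -4660 J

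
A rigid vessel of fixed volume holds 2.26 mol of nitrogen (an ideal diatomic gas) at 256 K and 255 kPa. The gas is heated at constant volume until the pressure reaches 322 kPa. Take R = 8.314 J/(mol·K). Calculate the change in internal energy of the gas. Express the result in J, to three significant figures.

Constant volume ⇒ W = 0, so Q = ΔU = nCᵥΔT with Cᵥ = 5R/2 = 20.79 J/(mol·K).
At constant V, T₂/T₁ = P₂/P₁ ⇒ ΔT = T₁(P₂/P₁ − 1) = 256·(322/255 − 1) = 67.26 K.
ΔU = (2.26)(20.79)(67.26) = 3160 J.

ΔU ≈ 3160 J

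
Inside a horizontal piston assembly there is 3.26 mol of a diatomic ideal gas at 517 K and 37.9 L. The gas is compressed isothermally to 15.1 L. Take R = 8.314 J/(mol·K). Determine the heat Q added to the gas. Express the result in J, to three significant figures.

Q ≈ -12900 J

Isothermal ⇒ ΔU = 0, so Q = W = nRT ln(V₂/V₁).
Q = (3.26)(8.314)(517) ln(15.1/37.9) = 14013 × -0.9203 = -12895 J.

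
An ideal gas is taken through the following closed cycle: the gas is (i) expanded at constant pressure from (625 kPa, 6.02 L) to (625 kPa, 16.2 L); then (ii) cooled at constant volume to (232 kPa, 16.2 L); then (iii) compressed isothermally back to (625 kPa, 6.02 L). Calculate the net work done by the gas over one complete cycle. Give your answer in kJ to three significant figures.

W_net ≈ 2.64 kJ

Leg (i): W = PΔV = (625)(16.2 − 6.02) = 6362 J.
Leg (ii): W = 0.
Leg (iii): W = PᵢVᵢ ln(V_f/Vᵢ) = (3758) ln(6.02/16.2) = -3721 J.
W_net = 6362 − 3721 = 2642 J.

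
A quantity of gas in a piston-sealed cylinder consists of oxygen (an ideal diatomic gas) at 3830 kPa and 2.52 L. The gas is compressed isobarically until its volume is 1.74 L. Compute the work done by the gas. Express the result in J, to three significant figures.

Isobaric: W = P ΔV.
W = (3830 kPa)(1.74 − 2.52 L) = (3830)(-0.78) = -2987 J.

W ≈ -2990 J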